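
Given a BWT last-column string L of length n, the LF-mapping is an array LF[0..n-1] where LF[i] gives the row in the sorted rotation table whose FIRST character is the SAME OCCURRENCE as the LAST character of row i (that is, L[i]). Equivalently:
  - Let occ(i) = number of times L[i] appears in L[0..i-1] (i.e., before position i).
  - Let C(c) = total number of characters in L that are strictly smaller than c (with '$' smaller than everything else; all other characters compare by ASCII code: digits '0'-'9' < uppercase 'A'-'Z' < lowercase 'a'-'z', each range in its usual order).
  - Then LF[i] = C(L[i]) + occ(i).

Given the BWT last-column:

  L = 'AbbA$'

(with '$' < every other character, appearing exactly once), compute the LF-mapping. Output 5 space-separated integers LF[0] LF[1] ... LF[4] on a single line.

Char counts: '$':1, 'A':2, 'b':2
C (first-col start): C('$')=0, C('A')=1, C('b')=3
L[0]='A': occ=0, LF[0]=C('A')+0=1+0=1
L[1]='b': occ=0, LF[1]=C('b')+0=3+0=3
L[2]='b': occ=1, LF[2]=C('b')+1=3+1=4
L[3]='A': occ=1, LF[3]=C('A')+1=1+1=2
L[4]='$': occ=0, LF[4]=C('$')+0=0+0=0

Answer: 1 3 4 2 0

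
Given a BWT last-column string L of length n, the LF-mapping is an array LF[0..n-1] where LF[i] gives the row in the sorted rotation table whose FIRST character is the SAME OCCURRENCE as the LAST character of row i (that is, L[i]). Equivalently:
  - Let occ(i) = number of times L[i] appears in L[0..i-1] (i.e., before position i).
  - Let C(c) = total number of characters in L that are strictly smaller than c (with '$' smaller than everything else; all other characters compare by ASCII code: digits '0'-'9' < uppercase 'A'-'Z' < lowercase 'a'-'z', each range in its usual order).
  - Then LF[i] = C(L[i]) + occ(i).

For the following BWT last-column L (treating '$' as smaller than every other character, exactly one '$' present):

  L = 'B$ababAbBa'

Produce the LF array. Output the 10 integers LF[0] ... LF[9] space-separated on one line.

Answer: 2 0 4 7 5 8 1 9 3 6

Derivation:
Char counts: '$':1, 'A':1, 'B':2, 'a':3, 'b':3
C (first-col start): C('$')=0, C('A')=1, C('B')=2, C('a')=4, C('b')=7
L[0]='B': occ=0, LF[0]=C('B')+0=2+0=2
L[1]='$': occ=0, LF[1]=C('$')+0=0+0=0
L[2]='a': occ=0, LF[2]=C('a')+0=4+0=4
L[3]='b': occ=0, LF[3]=C('b')+0=7+0=7
L[4]='a': occ=1, LF[4]=C('a')+1=4+1=5
L[5]='b': occ=1, LF[5]=C('b')+1=7+1=8
L[6]='A': occ=0, LF[6]=C('A')+0=1+0=1
L[7]='b': occ=2, LF[7]=C('b')+2=7+2=9
L[8]='B': occ=1, LF[8]=C('B')+1=2+1=3
L[9]='a': occ=2, LF[9]=C('a')+2=4+2=6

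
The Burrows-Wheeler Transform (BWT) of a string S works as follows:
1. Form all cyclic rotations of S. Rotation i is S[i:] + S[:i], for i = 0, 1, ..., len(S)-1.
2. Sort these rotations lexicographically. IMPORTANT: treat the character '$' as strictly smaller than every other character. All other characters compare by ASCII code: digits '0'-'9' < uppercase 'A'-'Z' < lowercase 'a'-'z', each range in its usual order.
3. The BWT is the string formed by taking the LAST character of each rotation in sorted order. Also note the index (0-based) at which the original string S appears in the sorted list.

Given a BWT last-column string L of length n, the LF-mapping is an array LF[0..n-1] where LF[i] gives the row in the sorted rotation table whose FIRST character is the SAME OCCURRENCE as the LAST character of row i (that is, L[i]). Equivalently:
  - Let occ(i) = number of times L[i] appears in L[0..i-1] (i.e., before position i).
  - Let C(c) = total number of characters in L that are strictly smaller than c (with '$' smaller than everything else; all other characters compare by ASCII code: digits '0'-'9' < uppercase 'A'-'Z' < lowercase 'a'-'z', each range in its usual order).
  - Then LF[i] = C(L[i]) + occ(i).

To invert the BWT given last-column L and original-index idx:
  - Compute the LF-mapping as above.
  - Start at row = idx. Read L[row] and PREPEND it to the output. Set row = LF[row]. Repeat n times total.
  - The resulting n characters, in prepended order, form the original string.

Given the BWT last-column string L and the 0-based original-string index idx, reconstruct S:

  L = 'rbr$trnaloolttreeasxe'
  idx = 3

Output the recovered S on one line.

LF mapping: 12 3 13 0 17 14 9 1 7 10 11 8 18 19 15 4 5 2 16 20 6
Walk LF starting at row 3, prepending L[row]:
  step 1: row=3, L[3]='$', prepend. Next row=LF[3]=0
  step 2: row=0, L[0]='r', prepend. Next row=LF[0]=12
  step 3: row=12, L[12]='t', prepend. Next row=LF[12]=18
  step 4: row=18, L[18]='s', prepend. Next row=LF[18]=16
  step 5: row=16, L[16]='e', prepend. Next row=LF[16]=5
  step 6: row=5, L[5]='r', prepend. Next row=LF[5]=14
  step 7: row=14, L[14]='r', prepend. Next row=LF[14]=15
  step 8: row=15, L[15]='e', prepend. Next row=LF[15]=4
  step 9: row=4, L[4]='t', prepend. Next row=LF[4]=17
  step 10: row=17, L[17]='a', prepend. Next row=LF[17]=2
  step 11: row=2, L[2]='r', prepend. Next row=LF[2]=13
  step 12: row=13, L[13]='t', prepend. Next row=LF[13]=19
  step 13: row=19, L[19]='x', prepend. Next row=LF[19]=20
  step 14: row=20, L[20]='e', prepend. Next row=LF[20]=6
  step 15: row=6, L[6]='n', prepend. Next row=LF[6]=9
  step 16: row=9, L[9]='o', prepend. Next row=LF[9]=10
  step 17: row=10, L[10]='o', prepend. Next row=LF[10]=11
  step 18: row=11, L[11]='l', prepend. Next row=LF[11]=8
  step 19: row=8, L[8]='l', prepend. Next row=LF[8]=7
  step 20: row=7, L[7]='a', prepend. Next row=LF[7]=1
  step 21: row=1, L[1]='b', prepend. Next row=LF[1]=3
Reversed output: balloonextraterrestr$

Answer: balloonextraterrestr$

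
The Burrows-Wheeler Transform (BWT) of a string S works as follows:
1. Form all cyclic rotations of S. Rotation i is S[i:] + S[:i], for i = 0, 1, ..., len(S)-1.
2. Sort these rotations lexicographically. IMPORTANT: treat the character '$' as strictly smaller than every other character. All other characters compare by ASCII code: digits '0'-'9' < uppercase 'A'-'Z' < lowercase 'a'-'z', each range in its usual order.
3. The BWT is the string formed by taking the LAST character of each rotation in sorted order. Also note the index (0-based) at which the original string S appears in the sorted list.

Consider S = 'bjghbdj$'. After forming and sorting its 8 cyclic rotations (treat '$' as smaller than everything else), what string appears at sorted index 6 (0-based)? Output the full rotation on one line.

All 8 rotations (rotation i = S[i:]+S[:i]):
  rot[0] = bjghbdj$
  rot[1] = jghbdj$b
  rot[2] = ghbdj$bj
  rot[3] = hbdj$bjg
  rot[4] = bdj$bjgh
  rot[5] = dj$bjghb
  rot[6] = j$bjghbd
  rot[7] = $bjghbdj
Sorted (with $ < everything):
  sorted[0] = $bjghbdj
  sorted[1] = bdj$bjgh
  sorted[2] = bjghbdj$
  sorted[3] = dj$bjghb
  sorted[4] = ghbdj$bj
  sorted[5] = hbdj$bjg
  sorted[6] = j$bjghbd
  sorted[7] = jghbdj$b
sorted[6] = j$bjghbd

Answer: j$bjghbd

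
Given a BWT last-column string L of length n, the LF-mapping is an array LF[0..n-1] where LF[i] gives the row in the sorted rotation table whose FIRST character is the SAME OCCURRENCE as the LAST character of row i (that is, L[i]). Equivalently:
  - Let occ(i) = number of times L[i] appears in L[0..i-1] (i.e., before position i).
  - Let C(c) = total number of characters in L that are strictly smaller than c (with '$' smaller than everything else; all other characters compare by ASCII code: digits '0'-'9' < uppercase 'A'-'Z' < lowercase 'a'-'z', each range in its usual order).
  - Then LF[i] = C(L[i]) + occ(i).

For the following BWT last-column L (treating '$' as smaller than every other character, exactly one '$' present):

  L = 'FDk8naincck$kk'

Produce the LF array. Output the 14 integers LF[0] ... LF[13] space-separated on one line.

Char counts: '$':1, '8':1, 'D':1, 'F':1, 'a':1, 'c':2, 'i':1, 'k':4, 'n':2
C (first-col start): C('$')=0, C('8')=1, C('D')=2, C('F')=3, C('a')=4, C('c')=5, C('i')=7, C('k')=8, C('n')=12
L[0]='F': occ=0, LF[0]=C('F')+0=3+0=3
L[1]='D': occ=0, LF[1]=C('D')+0=2+0=2
L[2]='k': occ=0, LF[2]=C('k')+0=8+0=8
L[3]='8': occ=0, LF[3]=C('8')+0=1+0=1
L[4]='n': occ=0, LF[4]=C('n')+0=12+0=12
L[5]='a': occ=0, LF[5]=C('a')+0=4+0=4
L[6]='i': occ=0, LF[6]=C('i')+0=7+0=7
L[7]='n': occ=1, LF[7]=C('n')+1=12+1=13
L[8]='c': occ=0, LF[8]=C('c')+0=5+0=5
L[9]='c': occ=1, LF[9]=C('c')+1=5+1=6
L[10]='k': occ=1, LF[10]=C('k')+1=8+1=9
L[11]='$': occ=0, LF[11]=C('$')+0=0+0=0
L[12]='k': occ=2, LF[12]=C('k')+2=8+2=10
L[13]='k': occ=3, LF[13]=C('k')+3=8+3=11

Answer: 3 2 8 1 12 4 7 13 5 6 9 0 10 11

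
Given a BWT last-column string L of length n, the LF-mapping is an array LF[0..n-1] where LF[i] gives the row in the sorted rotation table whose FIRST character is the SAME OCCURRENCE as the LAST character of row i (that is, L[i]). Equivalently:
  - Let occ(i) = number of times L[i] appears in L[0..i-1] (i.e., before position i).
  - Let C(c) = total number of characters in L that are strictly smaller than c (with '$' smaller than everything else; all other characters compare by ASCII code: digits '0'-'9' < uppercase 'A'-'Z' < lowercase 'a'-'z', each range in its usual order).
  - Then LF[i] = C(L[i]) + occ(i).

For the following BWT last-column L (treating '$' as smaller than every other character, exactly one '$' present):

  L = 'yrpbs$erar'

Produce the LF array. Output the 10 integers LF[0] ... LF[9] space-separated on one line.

Answer: 9 5 4 2 8 0 3 6 1 7

Derivation:
Char counts: '$':1, 'a':1, 'b':1, 'e':1, 'p':1, 'r':3, 's':1, 'y':1
C (first-col start): C('$')=0, C('a')=1, C('b')=2, C('e')=3, C('p')=4, C('r')=5, C('s')=8, C('y')=9
L[0]='y': occ=0, LF[0]=C('y')+0=9+0=9
L[1]='r': occ=0, LF[1]=C('r')+0=5+0=5
L[2]='p': occ=0, LF[2]=C('p')+0=4+0=4
L[3]='b': occ=0, LF[3]=C('b')+0=2+0=2
L[4]='s': occ=0, LF[4]=C('s')+0=8+0=8
L[5]='$': occ=0, LF[5]=C('$')+0=0+0=0
L[6]='e': occ=0, LF[6]=C('e')+0=3+0=3
L[7]='r': occ=1, LF[7]=C('r')+1=5+1=6
L[8]='a': occ=0, LF[8]=C('a')+0=1+0=1
L[9]='r': occ=2, LF[9]=C('r')+2=5+2=7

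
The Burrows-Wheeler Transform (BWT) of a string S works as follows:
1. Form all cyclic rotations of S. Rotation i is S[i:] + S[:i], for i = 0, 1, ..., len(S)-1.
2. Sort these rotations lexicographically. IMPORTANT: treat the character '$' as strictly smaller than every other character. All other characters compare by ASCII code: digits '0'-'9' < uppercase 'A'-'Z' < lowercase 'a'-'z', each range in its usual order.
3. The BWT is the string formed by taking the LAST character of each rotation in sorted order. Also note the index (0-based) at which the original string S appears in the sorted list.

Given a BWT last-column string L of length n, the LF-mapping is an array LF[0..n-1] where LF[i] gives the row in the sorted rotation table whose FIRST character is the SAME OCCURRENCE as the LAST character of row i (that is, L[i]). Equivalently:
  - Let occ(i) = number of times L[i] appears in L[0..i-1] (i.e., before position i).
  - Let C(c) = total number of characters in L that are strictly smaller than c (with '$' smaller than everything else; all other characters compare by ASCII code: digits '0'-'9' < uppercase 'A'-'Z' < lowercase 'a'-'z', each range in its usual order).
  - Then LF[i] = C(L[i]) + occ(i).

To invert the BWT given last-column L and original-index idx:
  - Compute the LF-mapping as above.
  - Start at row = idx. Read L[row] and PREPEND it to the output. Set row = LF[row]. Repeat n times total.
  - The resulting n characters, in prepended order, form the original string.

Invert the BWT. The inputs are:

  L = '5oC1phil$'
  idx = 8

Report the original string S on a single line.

Answer: philo1C5$

Derivation:
LF mapping: 2 7 3 1 8 4 5 6 0
Walk LF starting at row 8, prepending L[row]:
  step 1: row=8, L[8]='$', prepend. Next row=LF[8]=0
  step 2: row=0, L[0]='5', prepend. Next row=LF[0]=2
  step 3: row=2, L[2]='C', prepend. Next row=LF[2]=3
  step 4: row=3, L[3]='1', prepend. Next row=LF[3]=1
  step 5: row=1, L[1]='o', prepend. Next row=LF[1]=7
  step 6: row=7, L[7]='l', prepend. Next row=LF[7]=6
  step 7: row=6, L[6]='i', prepend. Next row=LF[6]=5
  step 8: row=5, L[5]='h', prepend. Next row=LF[5]=4
  step 9: row=4, L[4]='p', prepend. Next row=LF[4]=8
Reversed output: philo1C5$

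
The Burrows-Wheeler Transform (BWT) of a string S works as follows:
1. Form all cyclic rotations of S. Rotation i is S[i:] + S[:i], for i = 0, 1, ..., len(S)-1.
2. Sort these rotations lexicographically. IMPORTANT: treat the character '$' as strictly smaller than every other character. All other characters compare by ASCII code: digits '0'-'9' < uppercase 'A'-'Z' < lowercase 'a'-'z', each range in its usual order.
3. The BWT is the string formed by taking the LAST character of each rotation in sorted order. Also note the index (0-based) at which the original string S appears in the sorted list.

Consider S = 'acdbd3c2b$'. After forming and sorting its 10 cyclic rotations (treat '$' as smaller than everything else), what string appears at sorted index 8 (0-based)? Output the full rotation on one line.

Answer: d3c2b$acdb

Derivation:
All 10 rotations (rotation i = S[i:]+S[:i]):
  rot[0] = acdbd3c2b$
  rot[1] = cdbd3c2b$a
  rot[2] = dbd3c2b$ac
  rot[3] = bd3c2b$acd
  rot[4] = d3c2b$acdb
  rot[5] = 3c2b$acdbd
  rot[6] = c2b$acdbd3
  rot[7] = 2b$acdbd3c
  rot[8] = b$acdbd3c2
  rot[9] = $acdbd3c2b
Sorted (with $ < everything):
  sorted[0] = $acdbd3c2b
  sorted[1] = 2b$acdbd3c
  sorted[2] = 3c2b$acdbd
  sorted[3] = acdbd3c2b$
  sorted[4] = b$acdbd3c2
  sorted[5] = bd3c2b$acd
  sorted[6] = c2b$acdbd3
  sorted[7] = cdbd3c2b$a
  sorted[8] = d3c2b$acdb
  sorted[9] = dbd3c2b$ac
sorted[8] = d3c2b$acdb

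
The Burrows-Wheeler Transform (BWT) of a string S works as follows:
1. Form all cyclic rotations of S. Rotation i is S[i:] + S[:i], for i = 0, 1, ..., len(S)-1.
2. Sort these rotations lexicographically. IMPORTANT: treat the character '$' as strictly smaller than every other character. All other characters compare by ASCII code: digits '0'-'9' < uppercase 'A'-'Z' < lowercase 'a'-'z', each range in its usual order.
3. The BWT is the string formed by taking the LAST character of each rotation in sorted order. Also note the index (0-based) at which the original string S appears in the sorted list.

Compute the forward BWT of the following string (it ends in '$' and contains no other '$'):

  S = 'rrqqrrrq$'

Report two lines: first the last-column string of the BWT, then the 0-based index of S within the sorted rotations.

All 9 rotations (rotation i = S[i:]+S[:i]):
  rot[0] = rrqqrrrq$
  rot[1] = rqqrrrq$r
  rot[2] = qqrrrq$rr
  rot[3] = qrrrq$rrq
  rot[4] = rrrq$rrqq
  rot[5] = rrq$rrqqr
  rot[6] = rq$rrqqrr
  rot[7] = q$rrqqrrr
  rot[8] = $rrqqrrrq
Sorted (with $ < everything):
  sorted[0] = $rrqqrrrq  (last char: 'q')
  sorted[1] = q$rrqqrrr  (last char: 'r')
  sorted[2] = qqrrrq$rr  (last char: 'r')
  sorted[3] = qrrrq$rrq  (last char: 'q')
  sorted[4] = rq$rrqqrr  (last char: 'r')
  sorted[5] = rqqrrrq$r  (last char: 'r')
  sorted[6] = rrq$rrqqr  (last char: 'r')
  sorted[7] = rrqqrrrq$  (last char: '$')
  sorted[8] = rrrq$rrqq  (last char: 'q')
Last column: qrrqrrr$q
Original string S is at sorted index 7

Answer: qrrqrrr$q
7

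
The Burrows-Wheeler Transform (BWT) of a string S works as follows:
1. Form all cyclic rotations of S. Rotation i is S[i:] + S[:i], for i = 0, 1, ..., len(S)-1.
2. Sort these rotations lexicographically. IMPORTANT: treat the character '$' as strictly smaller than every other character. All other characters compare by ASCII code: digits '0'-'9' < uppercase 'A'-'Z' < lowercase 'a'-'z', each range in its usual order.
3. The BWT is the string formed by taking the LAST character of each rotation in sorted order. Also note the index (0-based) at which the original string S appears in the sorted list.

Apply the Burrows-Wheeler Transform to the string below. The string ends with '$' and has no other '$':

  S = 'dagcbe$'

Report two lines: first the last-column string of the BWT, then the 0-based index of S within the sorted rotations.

All 7 rotations (rotation i = S[i:]+S[:i]):
  rot[0] = dagcbe$
  rot[1] = agcbe$d
  rot[2] = gcbe$da
  rot[3] = cbe$dag
  rot[4] = be$dagc
  rot[5] = e$dagcb
  rot[6] = $dagcbe
Sorted (with $ < everything):
  sorted[0] = $dagcbe  (last char: 'e')
  sorted[1] = agcbe$d  (last char: 'd')
  sorted[2] = be$dagc  (last char: 'c')
  sorted[3] = cbe$dag  (last char: 'g')
  sorted[4] = dagcbe$  (last char: '$')
  sorted[5] = e$dagcb  (last char: 'b')
  sorted[6] = gcbe$da  (last char: 'a')
Last column: edcg$ba
Original string S is at sorted index 4

Answer: edcg$ba
4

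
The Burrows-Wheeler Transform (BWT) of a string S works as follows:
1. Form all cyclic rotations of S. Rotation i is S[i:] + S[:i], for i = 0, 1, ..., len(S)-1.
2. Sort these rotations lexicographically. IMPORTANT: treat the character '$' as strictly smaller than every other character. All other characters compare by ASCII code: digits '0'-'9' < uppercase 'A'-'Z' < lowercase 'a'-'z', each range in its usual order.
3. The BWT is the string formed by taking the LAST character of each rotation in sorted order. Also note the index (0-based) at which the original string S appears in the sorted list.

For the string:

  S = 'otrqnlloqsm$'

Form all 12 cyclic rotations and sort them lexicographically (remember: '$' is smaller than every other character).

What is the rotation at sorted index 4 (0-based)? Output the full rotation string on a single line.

All 12 rotations (rotation i = S[i:]+S[:i]):
  rot[0] = otrqnlloqsm$
  rot[1] = trqnlloqsm$o
  rot[2] = rqnlloqsm$ot
  rot[3] = qnlloqsm$otr
  rot[4] = nlloqsm$otrq
  rot[5] = lloqsm$otrqn
  rot[6] = loqsm$otrqnl
  rot[7] = oqsm$otrqnll
  rot[8] = qsm$otrqnllo
  rot[9] = sm$otrqnlloq
  rot[10] = m$otrqnlloqs
  rot[11] = $otrqnlloqsm
Sorted (with $ < everything):
  sorted[0] = $otrqnlloqsm
  sorted[1] = lloqsm$otrqn
  sorted[2] = loqsm$otrqnl
  sorted[3] = m$otrqnlloqs
  sorted[4] = nlloqsm$otrq
  sorted[5] = oqsm$otrqnll
  sorted[6] = otrqnlloqsm$
  sorted[7] = qnlloqsm$otr
  sorted[8] = qsm$otrqnllo
  sorted[9] = rqnlloqsm$ot
  sorted[10] = sm$otrqnlloq
  sorted[11] = trqnlloqsm$o
sorted[4] = nlloqsm$otrq

Answer: nlloqsm$otrq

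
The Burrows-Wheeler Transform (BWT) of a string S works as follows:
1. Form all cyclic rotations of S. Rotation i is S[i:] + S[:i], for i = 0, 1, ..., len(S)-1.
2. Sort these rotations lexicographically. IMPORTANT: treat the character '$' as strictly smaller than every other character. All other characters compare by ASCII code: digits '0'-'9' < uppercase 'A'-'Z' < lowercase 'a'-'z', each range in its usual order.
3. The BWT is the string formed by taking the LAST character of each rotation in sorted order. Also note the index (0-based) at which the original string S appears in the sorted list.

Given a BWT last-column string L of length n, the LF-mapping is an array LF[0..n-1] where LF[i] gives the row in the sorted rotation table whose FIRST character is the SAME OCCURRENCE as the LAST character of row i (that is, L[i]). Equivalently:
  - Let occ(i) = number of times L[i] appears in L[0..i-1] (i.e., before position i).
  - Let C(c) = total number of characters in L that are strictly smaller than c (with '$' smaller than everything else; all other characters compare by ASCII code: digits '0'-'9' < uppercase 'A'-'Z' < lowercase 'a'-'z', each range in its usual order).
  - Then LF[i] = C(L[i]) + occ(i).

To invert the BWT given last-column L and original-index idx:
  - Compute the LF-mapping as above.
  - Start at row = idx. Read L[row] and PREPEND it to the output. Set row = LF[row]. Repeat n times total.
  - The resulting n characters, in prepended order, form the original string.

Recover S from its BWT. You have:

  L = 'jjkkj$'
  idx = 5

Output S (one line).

Answer: kjkjj$

Derivation:
LF mapping: 1 2 4 5 3 0
Walk LF starting at row 5, prepending L[row]:
  step 1: row=5, L[5]='$', prepend. Next row=LF[5]=0
  step 2: row=0, L[0]='j', prepend. Next row=LF[0]=1
  step 3: row=1, L[1]='j', prepend. Next row=LF[1]=2
  step 4: row=2, L[2]='k', prepend. Next row=LF[2]=4
  step 5: row=4, L[4]='j', prepend. Next row=LF[4]=3
  step 6: row=3, L[3]='k', prepend. Next row=LF[3]=5
Reversed output: kjkjj$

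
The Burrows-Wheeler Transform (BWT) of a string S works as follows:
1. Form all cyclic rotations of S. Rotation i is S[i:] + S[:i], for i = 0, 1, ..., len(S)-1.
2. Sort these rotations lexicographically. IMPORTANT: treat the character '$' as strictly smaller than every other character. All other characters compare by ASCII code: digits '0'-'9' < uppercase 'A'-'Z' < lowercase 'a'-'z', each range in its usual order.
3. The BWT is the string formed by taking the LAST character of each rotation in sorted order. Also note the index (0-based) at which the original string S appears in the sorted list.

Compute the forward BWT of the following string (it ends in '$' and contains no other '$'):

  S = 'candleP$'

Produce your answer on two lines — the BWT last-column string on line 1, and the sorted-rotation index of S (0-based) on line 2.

Answer: Pec$nlda
3

Derivation:
All 8 rotations (rotation i = S[i:]+S[:i]):
  rot[0] = candleP$
  rot[1] = andleP$c
  rot[2] = ndleP$ca
  rot[3] = dleP$can
  rot[4] = leP$cand
  rot[5] = eP$candl
  rot[6] = P$candle
  rot[7] = $candleP
Sorted (with $ < everything):
  sorted[0] = $candleP  (last char: 'P')
  sorted[1] = P$candle  (last char: 'e')
  sorted[2] = andleP$c  (last char: 'c')
  sorted[3] = candleP$  (last char: '$')
  sorted[4] = dleP$can  (last char: 'n')
  sorted[5] = eP$candl  (last char: 'l')
  sorted[6] = leP$cand  (last char: 'd')
  sorted[7] = ndleP$ca  (last char: 'a')
Last column: Pec$nlda
Original string S is at sorted index 3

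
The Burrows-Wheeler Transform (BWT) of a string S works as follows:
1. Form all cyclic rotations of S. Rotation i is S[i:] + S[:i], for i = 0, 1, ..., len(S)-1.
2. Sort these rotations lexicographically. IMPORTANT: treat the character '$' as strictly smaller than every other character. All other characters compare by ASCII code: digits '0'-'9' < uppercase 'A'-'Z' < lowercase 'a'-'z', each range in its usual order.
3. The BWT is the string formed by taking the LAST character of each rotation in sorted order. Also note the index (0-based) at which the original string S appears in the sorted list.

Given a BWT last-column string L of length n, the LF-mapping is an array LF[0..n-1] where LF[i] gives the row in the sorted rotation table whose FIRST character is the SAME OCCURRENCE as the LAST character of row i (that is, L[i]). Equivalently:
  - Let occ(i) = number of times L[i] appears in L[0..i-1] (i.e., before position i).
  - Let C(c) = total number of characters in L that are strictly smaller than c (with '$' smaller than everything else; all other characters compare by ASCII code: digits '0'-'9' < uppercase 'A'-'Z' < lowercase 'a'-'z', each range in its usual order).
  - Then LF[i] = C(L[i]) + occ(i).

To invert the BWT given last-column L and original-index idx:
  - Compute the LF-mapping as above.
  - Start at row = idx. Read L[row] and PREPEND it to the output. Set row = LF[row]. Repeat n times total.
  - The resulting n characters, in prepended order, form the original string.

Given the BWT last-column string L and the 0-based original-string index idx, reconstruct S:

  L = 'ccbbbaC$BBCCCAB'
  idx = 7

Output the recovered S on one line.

Answer: CbBaCCbBCbBcAc$

Derivation:
LF mapping: 13 14 10 11 12 9 5 0 2 3 6 7 8 1 4
Walk LF starting at row 7, prepending L[row]:
  step 1: row=7, L[7]='$', prepend. Next row=LF[7]=0
  step 2: row=0, L[0]='c', prepend. Next row=LF[0]=13
  step 3: row=13, L[13]='A', prepend. Next row=LF[13]=1
  step 4: row=1, L[1]='c', prepend. Next row=LF[1]=14
  step 5: row=14, L[14]='B', prepend. Next row=LF[14]=4
  step 6: row=4, L[4]='b', prepend. Next row=LF[4]=12
  step 7: row=12, L[12]='C', prepend. Next row=LF[12]=8
  step 8: row=8, L[8]='B', prepend. Next row=LF[8]=2
  step 9: row=2, L[2]='b', prepend. Next row=LF[2]=10
  step 10: row=10, L[10]='C', prepend. Next row=LF[10]=6
  step 11: row=6, L[6]='C', prepend. Next row=LF[6]=5
  step 12: row=5, L[5]='a', prepend. Next row=LF[5]=9
  step 13: row=9, L[9]='B', prepend. Next row=LF[9]=3
  step 14: row=3, L[3]='b', prepend. Next row=LF[3]=11
  step 15: row=11, L[11]='C', prepend. Next row=LF[11]=7
Reversed output: CbBaCCbBCbBcAc$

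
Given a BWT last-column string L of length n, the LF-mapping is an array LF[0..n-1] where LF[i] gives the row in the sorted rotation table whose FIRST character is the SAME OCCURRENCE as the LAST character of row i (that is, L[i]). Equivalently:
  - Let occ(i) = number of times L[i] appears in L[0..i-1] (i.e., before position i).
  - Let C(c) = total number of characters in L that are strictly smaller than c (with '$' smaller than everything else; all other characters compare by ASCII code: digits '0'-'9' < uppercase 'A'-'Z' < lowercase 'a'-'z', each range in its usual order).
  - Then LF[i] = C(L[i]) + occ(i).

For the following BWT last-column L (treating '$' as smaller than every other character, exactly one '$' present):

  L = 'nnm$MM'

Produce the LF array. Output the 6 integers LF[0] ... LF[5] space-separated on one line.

Answer: 4 5 3 0 1 2

Derivation:
Char counts: '$':1, 'M':2, 'm':1, 'n':2
C (first-col start): C('$')=0, C('M')=1, C('m')=3, C('n')=4
L[0]='n': occ=0, LF[0]=C('n')+0=4+0=4
L[1]='n': occ=1, LF[1]=C('n')+1=4+1=5
L[2]='m': occ=0, LF[2]=C('m')+0=3+0=3
L[3]='$': occ=0, LF[3]=C('$')+0=0+0=0
L[4]='M': occ=0, LF[4]=C('M')+0=1+0=1
L[5]='M': occ=1, LF[5]=C('M')+1=1+1=2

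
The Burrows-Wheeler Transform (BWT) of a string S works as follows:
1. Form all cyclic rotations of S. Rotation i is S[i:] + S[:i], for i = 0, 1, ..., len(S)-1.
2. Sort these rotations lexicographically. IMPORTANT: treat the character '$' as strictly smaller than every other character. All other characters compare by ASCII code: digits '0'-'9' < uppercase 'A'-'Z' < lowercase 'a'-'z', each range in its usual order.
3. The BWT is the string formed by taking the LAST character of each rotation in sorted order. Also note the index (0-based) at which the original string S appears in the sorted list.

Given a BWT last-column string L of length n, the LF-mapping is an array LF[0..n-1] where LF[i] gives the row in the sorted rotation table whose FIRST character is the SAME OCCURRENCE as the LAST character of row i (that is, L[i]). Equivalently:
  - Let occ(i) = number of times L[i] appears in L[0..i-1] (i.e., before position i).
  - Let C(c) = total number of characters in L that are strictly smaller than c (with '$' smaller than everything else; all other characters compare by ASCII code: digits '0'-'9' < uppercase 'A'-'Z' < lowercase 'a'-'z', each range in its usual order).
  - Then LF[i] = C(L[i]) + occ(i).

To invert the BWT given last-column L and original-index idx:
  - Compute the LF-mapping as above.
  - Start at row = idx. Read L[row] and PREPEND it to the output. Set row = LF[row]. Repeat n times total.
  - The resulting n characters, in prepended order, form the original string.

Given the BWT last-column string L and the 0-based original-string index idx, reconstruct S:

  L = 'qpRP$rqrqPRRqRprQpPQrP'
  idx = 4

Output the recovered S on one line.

Answer: PrrqQrRPRpPPrQqRRpqpq$

Derivation:
LF mapping: 14 11 7 1 0 18 15 19 16 2 8 9 17 10 12 20 5 13 3 6 21 4
Walk LF starting at row 4, prepending L[row]:
  step 1: row=4, L[4]='$', prepend. Next row=LF[4]=0
  step 2: row=0, L[0]='q', prepend. Next row=LF[0]=14
  step 3: row=14, L[14]='p', prepend. Next row=LF[14]=12
  step 4: row=12, L[12]='q', prepend. Next row=LF[12]=17
  step 5: row=17, L[17]='p', prepend. Next row=LF[17]=13
  step 6: row=13, L[13]='R', prepend. Next row=LF[13]=10
  step 7: row=10, L[10]='R', prepend. Next row=LF[10]=8
  step 8: row=8, L[8]='q', prepend. Next row=LF[8]=16
  step 9: row=16, L[16]='Q', prepend. Next row=LF[16]=5
  step 10: row=5, L[5]='r', prepend. Next row=LF[5]=18
  step 11: row=18, L[18]='P', prepend. Next row=LF[18]=3
  step 12: row=3, L[3]='P', prepend. Next row=LF[3]=1
  step 13: row=1, L[1]='p', prepend. Next row=LF[1]=11
  step 14: row=11, L[11]='R', prepend. Next row=LF[11]=9
  step 15: row=9, L[9]='P', prepend. Next row=LF[9]=2
  step 16: row=2, L[2]='R', prepend. Next row=LF[2]=7
  step 17: row=7, L[7]='r', prepend. Next row=LF[7]=19
  step 18: row=19, L[19]='Q', prepend. Next row=LF[19]=6
  step 19: row=6, L[6]='q', prepend. Next row=LF[6]=15
  step 20: row=15, L[15]='r', prepend. Next row=LF[15]=20
  step 21: row=20, L[20]='r', prepend. Next row=LF[20]=21
  step 22: row=21, L[21]='P', prepend. Next row=LF[21]=4
Reversed output: PrrqQrRPRpPPrQqRRpqpq$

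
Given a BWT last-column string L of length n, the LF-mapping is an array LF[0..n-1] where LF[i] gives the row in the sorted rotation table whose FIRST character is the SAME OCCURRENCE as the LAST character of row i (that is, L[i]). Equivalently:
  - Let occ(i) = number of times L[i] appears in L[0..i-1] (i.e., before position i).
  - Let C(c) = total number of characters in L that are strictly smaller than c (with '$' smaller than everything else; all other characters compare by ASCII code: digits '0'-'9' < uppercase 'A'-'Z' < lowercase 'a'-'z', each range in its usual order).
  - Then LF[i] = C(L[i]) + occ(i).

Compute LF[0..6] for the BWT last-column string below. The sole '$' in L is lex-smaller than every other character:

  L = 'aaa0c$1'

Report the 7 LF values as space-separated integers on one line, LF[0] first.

Answer: 3 4 5 1 6 0 2

Derivation:
Char counts: '$':1, '0':1, '1':1, 'a':3, 'c':1
C (first-col start): C('$')=0, C('0')=1, C('1')=2, C('a')=3, C('c')=6
L[0]='a': occ=0, LF[0]=C('a')+0=3+0=3
L[1]='a': occ=1, LF[1]=C('a')+1=3+1=4
L[2]='a': occ=2, LF[2]=C('a')+2=3+2=5
L[3]='0': occ=0, LF[3]=C('0')+0=1+0=1
L[4]='c': occ=0, LF[4]=C('c')+0=6+0=6
L[5]='$': occ=0, LF[5]=C('$')+0=0+0=0
L[6]='1': occ=0, LF[6]=C('1')+0=2+0=2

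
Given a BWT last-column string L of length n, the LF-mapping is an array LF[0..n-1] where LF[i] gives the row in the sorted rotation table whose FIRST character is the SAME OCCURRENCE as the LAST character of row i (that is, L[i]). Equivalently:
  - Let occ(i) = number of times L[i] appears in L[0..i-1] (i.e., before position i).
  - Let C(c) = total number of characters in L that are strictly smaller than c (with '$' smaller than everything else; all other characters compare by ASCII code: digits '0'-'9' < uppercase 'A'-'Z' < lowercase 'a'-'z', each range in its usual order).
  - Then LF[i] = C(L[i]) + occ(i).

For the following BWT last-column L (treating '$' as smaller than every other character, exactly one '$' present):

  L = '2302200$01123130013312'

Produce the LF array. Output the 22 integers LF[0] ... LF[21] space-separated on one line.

Answer: 12 17 1 13 14 2 3 0 4 7 8 15 18 9 19 5 6 10 20 21 11 16

Derivation:
Char counts: '$':1, '0':6, '1':5, '2':5, '3':5
C (first-col start): C('$')=0, C('0')=1, C('1')=7, C('2')=12, C('3')=17
L[0]='2': occ=0, LF[0]=C('2')+0=12+0=12
L[1]='3': occ=0, LF[1]=C('3')+0=17+0=17
L[2]='0': occ=0, LF[2]=C('0')+0=1+0=1
L[3]='2': occ=1, LF[3]=C('2')+1=12+1=13
L[4]='2': occ=2, LF[4]=C('2')+2=12+2=14
L[5]='0': occ=1, LF[5]=C('0')+1=1+1=2
L[6]='0': occ=2, LF[6]=C('0')+2=1+2=3
L[7]='$': occ=0, LF[7]=C('$')+0=0+0=0
L[8]='0': occ=3, LF[8]=C('0')+3=1+3=4
L[9]='1': occ=0, LF[9]=C('1')+0=7+0=7
L[10]='1': occ=1, LF[10]=C('1')+1=7+1=8
L[11]='2': occ=3, LF[11]=C('2')+3=12+3=15
L[12]='3': occ=1, LF[12]=C('3')+1=17+1=18
L[13]='1': occ=2, LF[13]=C('1')+2=7+2=9
L[14]='3': occ=2, LF[14]=C('3')+2=17+2=19
L[15]='0': occ=4, LF[15]=C('0')+4=1+4=5
L[16]='0': occ=5, LF[16]=C('0')+5=1+5=6
L[17]='1': occ=3, LF[17]=C('1')+3=7+3=10
L[18]='3': occ=3, LF[18]=C('3')+3=17+3=20
L[19]='3': occ=4, LF[19]=C('3')+4=17+4=21
L[20]='1': occ=4, LF[20]=C('1')+4=7+4=11
L[21]='2': occ=4, LF[21]=C('2')+4=12+4=16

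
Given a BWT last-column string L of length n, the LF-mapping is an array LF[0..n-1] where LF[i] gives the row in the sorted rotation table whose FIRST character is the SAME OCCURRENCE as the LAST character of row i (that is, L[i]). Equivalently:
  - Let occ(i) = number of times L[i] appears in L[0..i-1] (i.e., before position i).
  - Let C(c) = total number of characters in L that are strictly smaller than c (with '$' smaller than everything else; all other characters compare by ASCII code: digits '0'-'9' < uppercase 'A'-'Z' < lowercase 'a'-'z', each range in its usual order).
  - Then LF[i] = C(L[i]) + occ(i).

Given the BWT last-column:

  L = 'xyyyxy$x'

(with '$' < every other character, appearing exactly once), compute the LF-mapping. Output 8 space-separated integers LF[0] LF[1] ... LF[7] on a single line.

Answer: 1 4 5 6 2 7 0 3

Derivation:
Char counts: '$':1, 'x':3, 'y':4
C (first-col start): C('$')=0, C('x')=1, C('y')=4
L[0]='x': occ=0, LF[0]=C('x')+0=1+0=1
L[1]='y': occ=0, LF[1]=C('y')+0=4+0=4
L[2]='y': occ=1, LF[2]=C('y')+1=4+1=5
L[3]='y': occ=2, LF[3]=C('y')+2=4+2=6
L[4]='x': occ=1, LF[4]=C('x')+1=1+1=2
L[5]='y': occ=3, LF[5]=C('y')+3=4+3=7
L[6]='$': occ=0, LF[6]=C('$')+0=0+0=0
L[7]='x': occ=2, LF[7]=C('x')+2=1+2=3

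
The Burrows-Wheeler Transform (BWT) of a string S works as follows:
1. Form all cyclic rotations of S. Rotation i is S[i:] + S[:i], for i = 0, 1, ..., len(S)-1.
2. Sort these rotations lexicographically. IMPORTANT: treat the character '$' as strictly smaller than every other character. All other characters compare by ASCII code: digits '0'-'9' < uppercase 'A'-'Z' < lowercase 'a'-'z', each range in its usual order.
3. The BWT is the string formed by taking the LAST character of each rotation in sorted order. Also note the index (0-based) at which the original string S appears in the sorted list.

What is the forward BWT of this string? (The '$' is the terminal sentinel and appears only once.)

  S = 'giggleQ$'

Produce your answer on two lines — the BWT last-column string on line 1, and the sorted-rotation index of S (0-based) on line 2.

Answer: Qeli$ggg
4

Derivation:
All 8 rotations (rotation i = S[i:]+S[:i]):
  rot[0] = giggleQ$
  rot[1] = iggleQ$g
  rot[2] = ggleQ$gi
  rot[3] = gleQ$gig
  rot[4] = leQ$gigg
  rot[5] = eQ$giggl
  rot[6] = Q$giggle
  rot[7] = $giggleQ
Sorted (with $ < everything):
  sorted[0] = $giggleQ  (last char: 'Q')
  sorted[1] = Q$giggle  (last char: 'e')
  sorted[2] = eQ$giggl  (last char: 'l')
  sorted[3] = ggleQ$gi  (last char: 'i')
  sorted[4] = giggleQ$  (last char: '$')
  sorted[5] = gleQ$gig  (last char: 'g')
  sorted[6] = iggleQ$g  (last char: 'g')
  sorted[7] = leQ$gigg  (last char: 'g')
Last column: Qeli$ggg
Original string S is at sorted index 4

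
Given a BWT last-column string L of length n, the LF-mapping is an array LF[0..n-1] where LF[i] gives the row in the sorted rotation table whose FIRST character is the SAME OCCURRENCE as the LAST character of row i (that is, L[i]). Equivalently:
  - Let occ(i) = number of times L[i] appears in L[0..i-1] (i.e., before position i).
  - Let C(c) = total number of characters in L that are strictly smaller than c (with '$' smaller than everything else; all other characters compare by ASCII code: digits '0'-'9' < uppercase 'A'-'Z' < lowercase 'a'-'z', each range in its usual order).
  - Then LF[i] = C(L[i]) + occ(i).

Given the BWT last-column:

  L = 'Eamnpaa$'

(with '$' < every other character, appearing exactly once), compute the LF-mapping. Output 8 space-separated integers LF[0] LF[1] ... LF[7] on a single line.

Char counts: '$':1, 'E':1, 'a':3, 'm':1, 'n':1, 'p':1
C (first-col start): C('$')=0, C('E')=1, C('a')=2, C('m')=5, C('n')=6, C('p')=7
L[0]='E': occ=0, LF[0]=C('E')+0=1+0=1
L[1]='a': occ=0, LF[1]=C('a')+0=2+0=2
L[2]='m': occ=0, LF[2]=C('m')+0=5+0=5
L[3]='n': occ=0, LF[3]=C('n')+0=6+0=6
L[4]='p': occ=0, LF[4]=C('p')+0=7+0=7
L[5]='a': occ=1, LF[5]=C('a')+1=2+1=3
L[6]='a': occ=2, LF[6]=C('a')+2=2+2=4
L[7]='$': occ=0, LF[7]=C('$')+0=0+0=0

Answer: 1 2 5 6 7 3 4 0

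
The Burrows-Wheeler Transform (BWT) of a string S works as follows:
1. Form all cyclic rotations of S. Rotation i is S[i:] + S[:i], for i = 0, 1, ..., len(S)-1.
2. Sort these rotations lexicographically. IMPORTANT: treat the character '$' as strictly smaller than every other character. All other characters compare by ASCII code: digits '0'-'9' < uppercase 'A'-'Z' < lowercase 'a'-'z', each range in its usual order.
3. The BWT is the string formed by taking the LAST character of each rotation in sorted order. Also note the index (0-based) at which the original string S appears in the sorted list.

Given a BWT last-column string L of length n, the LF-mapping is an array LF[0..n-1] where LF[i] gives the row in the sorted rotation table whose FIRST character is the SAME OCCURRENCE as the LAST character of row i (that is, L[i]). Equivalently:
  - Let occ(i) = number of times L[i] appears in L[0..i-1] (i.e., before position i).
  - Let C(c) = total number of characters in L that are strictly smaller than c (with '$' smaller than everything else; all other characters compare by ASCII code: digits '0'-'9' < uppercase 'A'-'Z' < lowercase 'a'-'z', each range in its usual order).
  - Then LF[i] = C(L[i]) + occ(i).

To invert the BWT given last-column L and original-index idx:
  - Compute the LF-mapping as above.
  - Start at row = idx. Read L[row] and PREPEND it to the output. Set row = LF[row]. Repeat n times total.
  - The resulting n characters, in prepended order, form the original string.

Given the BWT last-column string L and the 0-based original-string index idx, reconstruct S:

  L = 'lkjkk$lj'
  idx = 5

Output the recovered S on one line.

LF mapping: 6 3 1 4 5 0 7 2
Walk LF starting at row 5, prepending L[row]:
  step 1: row=5, L[5]='$', prepend. Next row=LF[5]=0
  step 2: row=0, L[0]='l', prepend. Next row=LF[0]=6
  step 3: row=6, L[6]='l', prepend. Next row=LF[6]=7
  step 4: row=7, L[7]='j', prepend. Next row=LF[7]=2
  step 5: row=2, L[2]='j', prepend. Next row=LF[2]=1
  step 6: row=1, L[1]='k', prepend. Next row=LF[1]=3
  step 7: row=3, L[3]='k', prepend. Next row=LF[3]=4
  step 8: row=4, L[4]='k', prepend. Next row=LF[4]=5
Reversed output: kkkjjll$

Answer: kkkjjll$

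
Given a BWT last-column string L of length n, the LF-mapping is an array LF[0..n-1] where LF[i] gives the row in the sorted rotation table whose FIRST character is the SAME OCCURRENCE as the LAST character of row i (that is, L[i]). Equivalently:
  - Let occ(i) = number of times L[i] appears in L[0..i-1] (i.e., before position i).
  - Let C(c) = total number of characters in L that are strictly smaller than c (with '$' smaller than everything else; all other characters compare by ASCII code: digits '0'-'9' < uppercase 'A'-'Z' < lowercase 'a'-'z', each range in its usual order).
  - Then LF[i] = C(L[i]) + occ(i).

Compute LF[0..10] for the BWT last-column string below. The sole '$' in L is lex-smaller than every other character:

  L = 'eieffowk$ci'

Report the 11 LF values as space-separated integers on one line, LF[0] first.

Char counts: '$':1, 'c':1, 'e':2, 'f':2, 'i':2, 'k':1, 'o':1, 'w':1
C (first-col start): C('$')=0, C('c')=1, C('e')=2, C('f')=4, C('i')=6, C('k')=8, C('o')=9, C('w')=10
L[0]='e': occ=0, LF[0]=C('e')+0=2+0=2
L[1]='i': occ=0, LF[1]=C('i')+0=6+0=6
L[2]='e': occ=1, LF[2]=C('e')+1=2+1=3
L[3]='f': occ=0, LF[3]=C('f')+0=4+0=4
L[4]='f': occ=1, LF[4]=C('f')+1=4+1=5
L[5]='o': occ=0, LF[5]=C('o')+0=9+0=9
L[6]='w': occ=0, LF[6]=C('w')+0=10+0=10
L[7]='k': occ=0, LF[7]=C('k')+0=8+0=8
L[8]='$': occ=0, LF[8]=C('$')+0=0+0=0
L[9]='c': occ=0, LF[9]=C('c')+0=1+0=1
L[10]='i': occ=1, LF[10]=C('i')+1=6+1=7

Answer: 2 6 3 4 5 9 10 8 0 1 7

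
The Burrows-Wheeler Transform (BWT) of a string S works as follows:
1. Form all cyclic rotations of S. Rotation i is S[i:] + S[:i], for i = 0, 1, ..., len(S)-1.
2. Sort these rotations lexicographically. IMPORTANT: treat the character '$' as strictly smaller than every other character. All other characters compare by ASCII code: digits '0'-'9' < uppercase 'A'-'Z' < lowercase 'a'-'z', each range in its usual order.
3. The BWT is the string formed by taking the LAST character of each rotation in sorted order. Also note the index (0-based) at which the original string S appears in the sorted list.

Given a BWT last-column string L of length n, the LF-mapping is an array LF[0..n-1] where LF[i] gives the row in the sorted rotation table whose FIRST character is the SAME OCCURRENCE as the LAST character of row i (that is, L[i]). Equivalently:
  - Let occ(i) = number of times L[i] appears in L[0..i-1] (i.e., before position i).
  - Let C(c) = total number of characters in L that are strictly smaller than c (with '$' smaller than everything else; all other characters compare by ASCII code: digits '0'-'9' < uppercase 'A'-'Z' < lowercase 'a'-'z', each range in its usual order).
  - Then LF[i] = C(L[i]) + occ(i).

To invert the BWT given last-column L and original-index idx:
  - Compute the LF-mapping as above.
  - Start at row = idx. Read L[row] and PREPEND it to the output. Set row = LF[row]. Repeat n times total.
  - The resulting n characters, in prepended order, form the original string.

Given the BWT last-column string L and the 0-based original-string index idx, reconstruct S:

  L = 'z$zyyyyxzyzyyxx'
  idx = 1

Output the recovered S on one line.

Answer: xyyyyxzyzxzyyz$

Derivation:
LF mapping: 11 0 12 4 5 6 7 1 13 8 14 9 10 2 3
Walk LF starting at row 1, prepending L[row]:
  step 1: row=1, L[1]='$', prepend. Next row=LF[1]=0
  step 2: row=0, L[0]='z', prepend. Next row=LF[0]=11
  step 3: row=11, L[11]='y', prepend. Next row=LF[11]=9
  step 4: row=9, L[9]='y', prepend. Next row=LF[9]=8
  step 5: row=8, L[8]='z', prepend. Next row=LF[8]=13
  step 6: row=13, L[13]='x', prepend. Next row=LF[13]=2
  step 7: row=2, L[2]='z', prepend. Next row=LF[2]=12
  step 8: row=12, L[12]='y', prepend. Next row=LF[12]=10
  step 9: row=10, L[10]='z', prepend. Next row=LF[10]=14
  step 10: row=14, L[14]='x', prepend. Next row=LF[14]=3
  step 11: row=3, L[3]='y', prepend. Next row=LF[3]=4
  step 12: row=4, L[4]='y', prepend. Next row=LF[4]=5
  step 13: row=5, L[5]='y', prepend. Next row=LF[5]=6
  step 14: row=6, L[6]='y', prepend. Next row=LF[6]=7
  step 15: row=7, L[7]='x', prepend. Next row=LF[7]=1
Reversed output: xyyyyxzyzxzyyz$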